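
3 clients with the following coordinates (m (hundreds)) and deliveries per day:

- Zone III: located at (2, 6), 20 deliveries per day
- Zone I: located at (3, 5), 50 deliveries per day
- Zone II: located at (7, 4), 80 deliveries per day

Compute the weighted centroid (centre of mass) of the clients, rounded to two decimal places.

The minimiser of Σwᵢ‖p−pᵢ‖² is the weighted centroid p* = (Σwᵢpᵢ)/(Σwᵢ).
Σwᵢ = 150.
Σwᵢxᵢ = 20·2 + 50·3 + 80·7 = 750.
Σwᵢyᵢ = 20·6 + 50·5 + 80·4 = 690.
x* = 750/150 = 5.00, y* = 690/150 = 4.60.

(5.00, 4.60)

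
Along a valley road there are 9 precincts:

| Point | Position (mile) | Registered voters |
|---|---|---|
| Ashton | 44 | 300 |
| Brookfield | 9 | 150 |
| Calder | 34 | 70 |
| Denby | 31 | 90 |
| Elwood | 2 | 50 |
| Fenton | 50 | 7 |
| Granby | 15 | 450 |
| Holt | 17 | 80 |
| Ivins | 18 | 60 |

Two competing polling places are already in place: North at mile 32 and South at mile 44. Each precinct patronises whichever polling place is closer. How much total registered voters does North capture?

950

The indifferent point is the midpoint (32+44)/2 = 38; precincts left of it (closer to North at 32) go to North, those right go to South.
  Elwood at 2 (w=50) → North
  Brookfield at 9 (w=150) → North
  Granby at 15 (w=450) → North
  Holt at 17 (w=80) → North
  Ivins at 18 (w=60) → North
  Denby at 31 (w=90) → North
  Calder at 34 (w=70) → North
  Ashton at 44 (w=300) → South
  Fenton at 50 (w=7) → South
North captures 950; South captures 307.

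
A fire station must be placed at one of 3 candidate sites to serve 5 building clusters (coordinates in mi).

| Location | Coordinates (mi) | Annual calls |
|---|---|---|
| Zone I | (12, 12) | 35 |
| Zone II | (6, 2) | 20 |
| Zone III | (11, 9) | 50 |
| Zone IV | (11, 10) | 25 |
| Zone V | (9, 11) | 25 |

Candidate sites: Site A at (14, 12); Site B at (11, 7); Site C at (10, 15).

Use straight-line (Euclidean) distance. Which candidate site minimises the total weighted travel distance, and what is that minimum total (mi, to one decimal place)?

Site B, total 606.7 mi

Total weighted distance at each candidate:
  Site A (14, 12): total = 755.9
  Site B (11, 7): total = 606.7
  Site C (10, 15): total = 932.9
Minimum is at Site B with total 606.7 mi.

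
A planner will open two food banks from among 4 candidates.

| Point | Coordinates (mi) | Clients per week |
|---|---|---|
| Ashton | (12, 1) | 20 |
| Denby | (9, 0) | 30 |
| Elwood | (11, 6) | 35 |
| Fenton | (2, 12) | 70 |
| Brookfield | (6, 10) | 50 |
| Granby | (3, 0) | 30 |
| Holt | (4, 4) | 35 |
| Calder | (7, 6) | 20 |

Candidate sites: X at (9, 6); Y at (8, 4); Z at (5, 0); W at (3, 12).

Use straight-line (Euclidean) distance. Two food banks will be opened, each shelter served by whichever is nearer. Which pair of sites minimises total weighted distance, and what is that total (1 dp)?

{Y, W}, total 977.0

Evaluate every pair (each demand assigned to the nearer of the two):
  {Y, W}: total = 977.0
  {X, W}: total = 1099.9
  {Z, W}: total = 1139.5
  {X, Z}: total = 1446.3
  {X, Y}: total = 1561.2
  {Y, Z}: total = 1607.1
Best pair: {Y, W} with total 977.0.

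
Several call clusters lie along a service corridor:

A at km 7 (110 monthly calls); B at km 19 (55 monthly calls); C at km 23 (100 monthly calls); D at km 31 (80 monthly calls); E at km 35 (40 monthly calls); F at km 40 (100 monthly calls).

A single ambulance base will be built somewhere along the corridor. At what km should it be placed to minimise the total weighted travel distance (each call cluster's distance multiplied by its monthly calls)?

For a sum of weighted absolute distances on a line, the optimum is the weighted median (not the mean). Total weight W = 485; half-weight = 242.5.
Sort by position and accumulate weight:
  km 7 (A, w=110) → cum 110
  km 19 (B, w=55) → cum 165
  km 23 (C, w=100) → cum 265  ≥ 242.5 → median here
  km 31 (D, w=80) → cum 345
  km 35 (E, w=40) → cum 385
  km 40 (F, w=100) → cum 485
Optimal location: km 23.

x = 23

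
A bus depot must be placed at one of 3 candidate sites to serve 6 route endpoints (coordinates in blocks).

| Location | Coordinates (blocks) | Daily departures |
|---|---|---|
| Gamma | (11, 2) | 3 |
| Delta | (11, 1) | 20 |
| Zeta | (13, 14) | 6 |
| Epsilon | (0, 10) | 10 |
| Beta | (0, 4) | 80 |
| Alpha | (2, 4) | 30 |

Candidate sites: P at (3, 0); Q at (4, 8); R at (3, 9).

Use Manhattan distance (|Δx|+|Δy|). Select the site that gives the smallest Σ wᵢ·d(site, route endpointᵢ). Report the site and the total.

P, total 1194 blocks

Total weighted distance at each candidate:
  P (3, 0): total = 1194
  Q (4, 8): total = 1289
  R (3, 9): total = 1315
Minimum is at P with total 1194 blocks.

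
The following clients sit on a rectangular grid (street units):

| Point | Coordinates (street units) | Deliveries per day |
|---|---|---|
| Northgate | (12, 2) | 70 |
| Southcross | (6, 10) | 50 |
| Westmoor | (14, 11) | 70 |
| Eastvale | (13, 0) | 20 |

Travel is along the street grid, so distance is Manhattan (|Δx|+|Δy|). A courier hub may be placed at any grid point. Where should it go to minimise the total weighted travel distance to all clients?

Manhattan distance separates: Σwᵢ(|x−xᵢ|+|y−yᵢ|) = Σwᵢ|x−xᵢ| + Σwᵢ|y−yᵢ|, so x and y are optimised independently as 1-D weighted medians.
Total weight W = 210; half = 105.
x-coordinate, sorted with cumulative weight:
  x=6 (Southcross, w=50) cum 50
  x=12 (Northgate, w=70) cum 120  ← median
  x=13 (Eastvale, w=20) cum 140
  x=14 (Westmoor, w=70) cum 210
⇒ x* = 12
y-coordinate, sorted with cumulative weight:
  y=0 (Eastvale, w=20) cum 20
  y=2 (Northgate, w=70) cum 90
  y=10 (Southcross, w=50) cum 140  ← median
  y=11 (Westmoor, w=70) cum 210
⇒ y* = 10

(12, 10)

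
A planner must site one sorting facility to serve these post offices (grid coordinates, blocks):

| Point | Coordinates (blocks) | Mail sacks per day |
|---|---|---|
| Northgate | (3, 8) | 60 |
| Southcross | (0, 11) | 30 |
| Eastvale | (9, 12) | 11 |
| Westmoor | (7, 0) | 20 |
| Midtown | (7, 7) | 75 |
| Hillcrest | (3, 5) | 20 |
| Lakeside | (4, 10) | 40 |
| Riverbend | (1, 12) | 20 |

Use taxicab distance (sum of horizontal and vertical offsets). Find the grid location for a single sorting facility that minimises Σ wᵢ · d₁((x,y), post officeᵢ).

(4, 8)

Manhattan distance separates: Σwᵢ(|x−xᵢ|+|y−yᵢ|) = Σwᵢ|x−xᵢ| + Σwᵢ|y−yᵢ|, so x and y are optimised independently as 1-D weighted medians.
Total weight W = 276; half = 138.
x-coordinate, sorted with cumulative weight:
  x=0 (Southcross, w=30) cum 30
  x=1 (Riverbend, w=20) cum 50
  x=3 (Northgate, w=60) cum 110
  x=3 (Hillcrest, w=20) cum 130
  x=4 (Lakeside, w=40) cum 170  ← median
  x=7 (Westmoor, w=20) cum 190
  x=7 (Midtown, w=75) cum 265
  x=9 (Eastvale, w=11) cum 276
⇒ x* = 4
y-coordinate, sorted with cumulative weight:
  y=0 (Westmoor, w=20) cum 20
  y=5 (Hillcrest, w=20) cum 40
  y=7 (Midtown, w=75) cum 115
  y=8 (Northgate, w=60) cum 175  ← median
  y=10 (Lakeside, w=40) cum 215
  y=11 (Southcross, w=30) cum 245
  y=12 (Eastvale, w=11) cum 256
  y=12 (Riverbend, w=20) cum 276
⇒ y* = 8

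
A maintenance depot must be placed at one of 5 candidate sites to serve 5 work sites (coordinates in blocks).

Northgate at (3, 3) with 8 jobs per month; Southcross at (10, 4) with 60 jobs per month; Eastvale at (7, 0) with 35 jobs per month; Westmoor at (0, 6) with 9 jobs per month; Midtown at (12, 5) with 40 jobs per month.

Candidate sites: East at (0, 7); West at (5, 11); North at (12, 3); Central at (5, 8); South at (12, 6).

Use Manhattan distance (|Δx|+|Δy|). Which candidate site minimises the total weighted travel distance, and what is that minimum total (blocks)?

North, total 747 blocks

Total weighted distance at each candidate:
  East (0, 7): total = 1895
  West (5, 11): total = 1865
  North (12, 3): total = 747
  Central (5, 8): total = 1409
  South (12, 6): total = 869
Minimum is at North with total 747 blocks.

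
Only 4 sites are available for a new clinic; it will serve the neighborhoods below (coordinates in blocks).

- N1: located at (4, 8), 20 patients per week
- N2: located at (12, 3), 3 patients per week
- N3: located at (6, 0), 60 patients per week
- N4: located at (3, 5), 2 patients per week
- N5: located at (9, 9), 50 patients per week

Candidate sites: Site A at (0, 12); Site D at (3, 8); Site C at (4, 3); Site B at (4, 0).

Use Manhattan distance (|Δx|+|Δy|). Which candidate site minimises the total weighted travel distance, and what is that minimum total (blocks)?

Total weighted distance at each candidate:
  Site A (0, 12): total = 1923
  Site D (3, 8): total = 1078
  Site C (4, 3): total = 980
  Site B (4, 0): total = 1025
Minimum is at Site C with total 980 blocks.

Site C, total 980 blocks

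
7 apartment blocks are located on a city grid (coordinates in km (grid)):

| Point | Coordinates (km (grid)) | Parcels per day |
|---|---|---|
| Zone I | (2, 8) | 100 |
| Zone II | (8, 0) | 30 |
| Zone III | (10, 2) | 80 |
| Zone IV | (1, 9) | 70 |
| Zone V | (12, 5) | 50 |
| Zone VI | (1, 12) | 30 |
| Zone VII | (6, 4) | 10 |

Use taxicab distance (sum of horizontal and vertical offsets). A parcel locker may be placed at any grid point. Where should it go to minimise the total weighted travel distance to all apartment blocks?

(2, 8)

Manhattan distance separates: Σwᵢ(|x−xᵢ|+|y−yᵢ|) = Σwᵢ|x−xᵢ| + Σwᵢ|y−yᵢ|, so x and y are optimised independently as 1-D weighted medians.
Total weight W = 370; half = 185.
x-coordinate, sorted with cumulative weight:
  x=1 (Zone IV, w=70) cum 70
  x=1 (Zone VI, w=30) cum 100
  x=2 (Zone I, w=100) cum 200  ← median
  x=6 (Zone VII, w=10) cum 210
  x=8 (Zone II, w=30) cum 240
  x=10 (Zone III, w=80) cum 320
  x=12 (Zone V, w=50) cum 370
⇒ x* = 2
y-coordinate, sorted with cumulative weight:
  y=0 (Zone II, w=30) cum 30
  y=2 (Zone III, w=80) cum 110
  y=4 (Zone VII, w=10) cum 120
  y=5 (Zone V, w=50) cum 170
  y=8 (Zone I, w=100) cum 270  ← median
  y=9 (Zone IV, w=70) cum 340
  y=12 (Zone VI, w=30) cum 370
⇒ y* = 8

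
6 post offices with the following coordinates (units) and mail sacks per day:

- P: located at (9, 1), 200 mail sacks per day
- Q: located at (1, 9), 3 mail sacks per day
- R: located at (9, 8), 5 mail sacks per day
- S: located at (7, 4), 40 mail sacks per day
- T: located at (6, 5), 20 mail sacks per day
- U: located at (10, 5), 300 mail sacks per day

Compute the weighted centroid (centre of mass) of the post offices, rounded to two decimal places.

(9.24, 3.57)

The minimiser of Σwᵢ‖p−pᵢ‖² is the weighted centroid p* = (Σwᵢpᵢ)/(Σwᵢ).
Σwᵢ = 568.
Σwᵢxᵢ = 200·9 + 3·1 + 5·9 + 40·7 + 20·6 + 300·10 = 5248.
Σwᵢyᵢ = 200·1 + 3·9 + 5·8 + 40·4 + 20·5 + 300·5 = 2027.
x* = 5248/568 = 9.24, y* = 2027/568 = 3.57.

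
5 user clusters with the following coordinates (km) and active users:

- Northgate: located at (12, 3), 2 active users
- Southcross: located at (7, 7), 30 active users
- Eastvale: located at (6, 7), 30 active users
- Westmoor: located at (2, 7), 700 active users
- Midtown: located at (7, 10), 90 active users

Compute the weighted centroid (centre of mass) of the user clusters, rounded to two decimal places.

(2.87, 7.31)

The minimiser of Σwᵢ‖p−pᵢ‖² is the weighted centroid p* = (Σwᵢpᵢ)/(Σwᵢ).
Σwᵢ = 852.
Σwᵢxᵢ = 2·12 + 30·7 + 30·6 + 700·2 + 90·7 = 2444.
Σwᵢyᵢ = 2·3 + 30·7 + 30·7 + 700·7 + 90·10 = 6226.
x* = 2444/852 = 2.87, y* = 6226/852 = 7.31.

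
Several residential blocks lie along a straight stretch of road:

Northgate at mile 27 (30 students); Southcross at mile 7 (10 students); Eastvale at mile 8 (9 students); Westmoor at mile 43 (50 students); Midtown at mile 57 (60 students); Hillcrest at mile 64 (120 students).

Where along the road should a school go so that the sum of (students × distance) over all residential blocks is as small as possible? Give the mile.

For a sum of weighted absolute distances on a line, the optimum is the weighted median (not the mean). Total weight W = 279; half-weight = 139.5.
Sort by position and accumulate weight:
  mile 7 (Southcross, w=10) → cum 10
  mile 8 (Eastvale, w=9) → cum 19
  mile 27 (Northgate, w=30) → cum 49
  mile 43 (Westmoor, w=50) → cum 99
  mile 57 (Midtown, w=60) → cum 159  ≥ 139.5 → median here
  mile 64 (Hillcrest, w=120) → cum 279
Optimal location: mile 57.

x = 57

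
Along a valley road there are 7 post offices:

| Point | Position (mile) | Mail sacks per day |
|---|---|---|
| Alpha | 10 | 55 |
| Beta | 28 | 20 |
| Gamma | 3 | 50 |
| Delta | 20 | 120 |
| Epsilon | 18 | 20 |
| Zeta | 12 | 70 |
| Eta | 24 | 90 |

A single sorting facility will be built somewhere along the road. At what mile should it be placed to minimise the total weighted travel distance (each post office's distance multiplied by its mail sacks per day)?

x = 20

For a sum of weighted absolute distances on a line, the optimum is the weighted median (not the mean). Total weight W = 425; half-weight = 212.5.
Sort by position and accumulate weight:
  mile 3 (Gamma, w=50) → cum 50
  mile 10 (Alpha, w=55) → cum 105
  mile 12 (Zeta, w=70) → cum 175
  mile 18 (Epsilon, w=20) → cum 195
  mile 20 (Delta, w=120) → cum 315  ≥ 212.5 → median here
  mile 24 (Eta, w=90) → cum 405
  mile 28 (Beta, w=20) → cum 425
Optimal location: mile 20.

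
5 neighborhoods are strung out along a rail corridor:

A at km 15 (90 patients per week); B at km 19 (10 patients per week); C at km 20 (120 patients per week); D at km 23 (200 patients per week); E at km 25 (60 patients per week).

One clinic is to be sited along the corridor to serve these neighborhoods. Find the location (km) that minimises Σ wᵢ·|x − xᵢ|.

x = 23

For a sum of weighted absolute distances on a line, the optimum is the weighted median (not the mean). Total weight W = 480; half-weight = 240.
Sort by position and accumulate weight:
  km 15 (A, w=90) → cum 90
  km 19 (B, w=10) → cum 100
  km 20 (C, w=120) → cum 220
  km 23 (D, w=200) → cum 420  ≥ 240 → median here
  km 25 (E, w=60) → cum 480
Optimal location: km 23.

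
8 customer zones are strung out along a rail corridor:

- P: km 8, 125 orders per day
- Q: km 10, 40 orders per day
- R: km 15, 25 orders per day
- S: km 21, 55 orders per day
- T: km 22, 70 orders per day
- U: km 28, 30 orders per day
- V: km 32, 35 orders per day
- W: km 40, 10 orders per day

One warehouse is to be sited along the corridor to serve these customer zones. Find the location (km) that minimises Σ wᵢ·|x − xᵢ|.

x = 21

For a sum of weighted absolute distances on a line, the optimum is the weighted median (not the mean). Total weight W = 390; half-weight = 195.
Sort by position and accumulate weight:
  km 8 (P, w=125) → cum 125
  km 10 (Q, w=40) → cum 165
  km 15 (R, w=25) → cum 190
  km 21 (S, w=55) → cum 245  ≥ 195 → median here
  km 22 (T, w=70) → cum 315
  km 28 (U, w=30) → cum 345
  km 32 (V, w=35) → cum 380
  km 40 (W, w=10) → cum 390
Optimal location: km 21.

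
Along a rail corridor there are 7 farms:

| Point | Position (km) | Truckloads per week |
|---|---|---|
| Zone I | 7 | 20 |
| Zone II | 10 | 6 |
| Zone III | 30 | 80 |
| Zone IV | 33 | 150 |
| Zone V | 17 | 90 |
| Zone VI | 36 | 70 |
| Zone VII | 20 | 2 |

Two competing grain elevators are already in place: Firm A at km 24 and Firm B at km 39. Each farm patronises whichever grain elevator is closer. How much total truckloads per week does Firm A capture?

The indifferent point is the midpoint (24+39)/2 = 31.5; farms left of it (closer to Firm A at 24) go to Firm A, those right go to Firm B.
  Zone I at 7 (w=20) → Firm A
  Zone II at 10 (w=6) → Firm A
  Zone V at 17 (w=90) → Firm A
  Zone VII at 20 (w=2) → Firm A
  Zone III at 30 (w=80) → Firm A
  Zone IV at 33 (w=150) → Firm B
  Zone VI at 36 (w=70) → Firm B
Firm A captures 198; Firm B captures 220.

198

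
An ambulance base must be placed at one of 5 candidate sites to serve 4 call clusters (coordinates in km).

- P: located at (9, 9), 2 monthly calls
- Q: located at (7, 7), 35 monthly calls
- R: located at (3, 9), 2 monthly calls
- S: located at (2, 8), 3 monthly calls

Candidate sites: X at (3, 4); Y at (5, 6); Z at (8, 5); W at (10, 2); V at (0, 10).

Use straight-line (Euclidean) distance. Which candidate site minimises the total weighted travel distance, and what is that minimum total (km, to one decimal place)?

Total weighted distance at each candidate:
  X (3, 4): total = 213.0
  Y (5, 6): total = 106.3
  Z (8, 5): total = 119.4
  W (10, 2): total = 268.0
  V (0, 10): total = 299.5
Minimum is at Y with total 106.3 km.

Y, total 106.3 km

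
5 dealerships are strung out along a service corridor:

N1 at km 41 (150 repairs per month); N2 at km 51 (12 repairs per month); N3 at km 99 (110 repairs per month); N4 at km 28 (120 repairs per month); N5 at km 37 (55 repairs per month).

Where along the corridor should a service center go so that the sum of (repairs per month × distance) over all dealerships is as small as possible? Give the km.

For a sum of weighted absolute distances on a line, the optimum is the weighted median (not the mean). Total weight W = 447; half-weight = 223.5.
Sort by position and accumulate weight:
  km 28 (N4, w=120) → cum 120
  km 37 (N5, w=55) → cum 175
  km 41 (N1, w=150) → cum 325  ≥ 223.5 → median here
  km 51 (N2, w=12) → cum 337
  km 99 (N3, w=110) → cum 447
Optimal location: km 41.

x = 41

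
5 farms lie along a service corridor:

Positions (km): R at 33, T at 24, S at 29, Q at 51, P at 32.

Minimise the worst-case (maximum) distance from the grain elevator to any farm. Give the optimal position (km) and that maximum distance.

location 37.5, max distance 13.5

The 1-center on a line is the midpoint of the two extreme points: leftmost at 24, rightmost at 51.
Optimal location = (24 + 51)/2 = 37.5; maximum distance = (51 − 24)/2 = 13.5.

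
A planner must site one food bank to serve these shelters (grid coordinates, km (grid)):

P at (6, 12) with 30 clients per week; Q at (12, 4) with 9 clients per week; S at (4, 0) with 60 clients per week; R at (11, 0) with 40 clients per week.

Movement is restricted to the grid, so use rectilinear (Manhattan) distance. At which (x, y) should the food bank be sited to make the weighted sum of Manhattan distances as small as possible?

Manhattan distance separates: Σwᵢ(|x−xᵢ|+|y−yᵢ|) = Σwᵢ|x−xᵢ| + Σwᵢ|y−yᵢ|, so x and y are optimised independently as 1-D weighted medians.
Total weight W = 139; half = 69.5.
x-coordinate, sorted with cumulative weight:
  x=4 (S, w=60) cum 60
  x=6 (P, w=30) cum 90  ← median
  x=11 (R, w=40) cum 130
  x=12 (Q, w=9) cum 139
⇒ x* = 6
y-coordinate, sorted with cumulative weight:
  y=0 (S, w=60) cum 60
  y=0 (R, w=40) cum 100  ← median
  y=4 (Q, w=9) cum 109
  y=12 (P, w=30) cum 139
⇒ y* = 0

(6, 0)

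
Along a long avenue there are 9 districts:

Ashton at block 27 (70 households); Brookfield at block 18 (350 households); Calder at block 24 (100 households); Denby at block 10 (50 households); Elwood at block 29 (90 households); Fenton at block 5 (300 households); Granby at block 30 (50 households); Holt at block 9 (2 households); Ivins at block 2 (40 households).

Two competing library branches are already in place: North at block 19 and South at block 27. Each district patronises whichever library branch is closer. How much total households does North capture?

The indifferent point is the midpoint (19+27)/2 = 23; districts left of it (closer to North at 19) go to North, those right go to South.
  Ivins at 2 (w=40) → North
  Fenton at 5 (w=300) → North
  Holt at 9 (w=2) → North
  Denby at 10 (w=50) → North
  Brookfield at 18 (w=350) → North
  Calder at 24 (w=100) → South
  Ashton at 27 (w=70) → South
  Elwood at 29 (w=90) → South
  Granby at 30 (w=50) → South
North captures 742; South captures 310.

742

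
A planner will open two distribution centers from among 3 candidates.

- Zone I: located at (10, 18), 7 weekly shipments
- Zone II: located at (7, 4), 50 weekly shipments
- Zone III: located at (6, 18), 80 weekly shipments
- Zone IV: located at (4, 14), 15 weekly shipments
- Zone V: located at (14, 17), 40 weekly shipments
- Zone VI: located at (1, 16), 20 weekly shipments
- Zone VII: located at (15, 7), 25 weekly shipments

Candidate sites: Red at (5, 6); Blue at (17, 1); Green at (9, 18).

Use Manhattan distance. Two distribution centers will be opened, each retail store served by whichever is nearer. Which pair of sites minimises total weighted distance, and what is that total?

{Red, Green}, total 1297

Evaluate every pair (each demand assigned to the nearer of the two):
  {Red, Green}: total = 1297
  {Blue, Green}: total = 1672
  {Red, Blue}: total = 2734
Best pair: {Red, Green} with total 1297.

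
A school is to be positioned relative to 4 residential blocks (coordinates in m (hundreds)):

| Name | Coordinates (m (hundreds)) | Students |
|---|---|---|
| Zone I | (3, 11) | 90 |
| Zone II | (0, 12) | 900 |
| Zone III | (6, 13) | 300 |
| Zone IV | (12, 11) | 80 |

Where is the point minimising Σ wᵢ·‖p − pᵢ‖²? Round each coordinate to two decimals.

The minimiser of Σwᵢ‖p−pᵢ‖² is the weighted centroid p* = (Σwᵢpᵢ)/(Σwᵢ).
Σwᵢ = 1370.
Σwᵢxᵢ = 90·3 + 900·0 + 300·6 + 80·12 = 3030.
Σwᵢyᵢ = 90·11 + 900·12 + 300·13 + 80·11 = 16570.
x* = 3030/1370 = 2.21, y* = 16570/1370 = 12.09.

(2.21, 12.09)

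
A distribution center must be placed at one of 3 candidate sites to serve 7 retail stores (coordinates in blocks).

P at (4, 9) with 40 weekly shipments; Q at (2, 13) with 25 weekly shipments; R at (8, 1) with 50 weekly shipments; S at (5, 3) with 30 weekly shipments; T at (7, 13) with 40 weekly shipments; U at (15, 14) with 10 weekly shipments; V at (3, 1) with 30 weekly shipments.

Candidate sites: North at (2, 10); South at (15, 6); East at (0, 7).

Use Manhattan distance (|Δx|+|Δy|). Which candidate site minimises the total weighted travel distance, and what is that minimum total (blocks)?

North, total 2035 blocks

Total weighted distance at each candidate:
  North (2, 10): total = 2035
  South (15, 6): total = 3240
  East (0, 7): total = 2420
Minimum is at North with total 2035 blocks.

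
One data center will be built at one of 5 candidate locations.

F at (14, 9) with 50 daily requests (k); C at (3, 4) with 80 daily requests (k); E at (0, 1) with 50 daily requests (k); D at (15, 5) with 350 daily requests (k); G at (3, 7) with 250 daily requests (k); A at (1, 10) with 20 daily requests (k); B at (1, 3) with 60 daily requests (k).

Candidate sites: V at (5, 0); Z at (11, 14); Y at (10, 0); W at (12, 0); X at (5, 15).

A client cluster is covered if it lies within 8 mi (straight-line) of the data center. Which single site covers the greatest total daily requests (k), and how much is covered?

V, covering 440

Coverage radius r = 8 mi; a point is covered iff (Δx)²+(Δy)² ≤ 8² = 64.
  V (5, 0): covers {C, E, G, B} → 440
  Z (11, 14): covers {F} → 50
  Y (10, 0): covers {D} → 350
  W (12, 0): covers {D} → 350
  X (5, 15): covers {A} → 20
Maximum coverage at V: 440 daily requests (k).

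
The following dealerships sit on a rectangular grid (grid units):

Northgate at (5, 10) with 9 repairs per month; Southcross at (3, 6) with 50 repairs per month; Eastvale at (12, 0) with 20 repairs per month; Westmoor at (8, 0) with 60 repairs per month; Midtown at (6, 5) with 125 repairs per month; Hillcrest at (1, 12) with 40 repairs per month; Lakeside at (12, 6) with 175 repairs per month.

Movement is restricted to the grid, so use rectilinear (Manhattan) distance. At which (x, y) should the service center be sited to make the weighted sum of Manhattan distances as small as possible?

Manhattan distance separates: Σwᵢ(|x−xᵢ|+|y−yᵢ|) = Σwᵢ|x−xᵢ| + Σwᵢ|y−yᵢ|, so x and y are optimised independently as 1-D weighted medians.
Total weight W = 479; half = 239.5.
x-coordinate, sorted with cumulative weight:
  x=1 (Hillcrest, w=40) cum 40
  x=3 (Southcross, w=50) cum 90
  x=5 (Northgate, w=9) cum 99
  x=6 (Midtown, w=125) cum 224
  x=8 (Westmoor, w=60) cum 284  ← median
  x=12 (Eastvale, w=20) cum 304
  x=12 (Lakeside, w=175) cum 479
⇒ x* = 8
y-coordinate, sorted with cumulative weight:
  y=0 (Eastvale, w=20) cum 20
  y=0 (Westmoor, w=60) cum 80
  y=5 (Midtown, w=125) cum 205
  y=6 (Southcross, w=50) cum 255  ← median
  y=6 (Lakeside, w=175) cum 430
  y=10 (Northgate, w=9) cum 439
  y=12 (Hillcrest, w=40) cum 479
⇒ y* = 6

(8, 6)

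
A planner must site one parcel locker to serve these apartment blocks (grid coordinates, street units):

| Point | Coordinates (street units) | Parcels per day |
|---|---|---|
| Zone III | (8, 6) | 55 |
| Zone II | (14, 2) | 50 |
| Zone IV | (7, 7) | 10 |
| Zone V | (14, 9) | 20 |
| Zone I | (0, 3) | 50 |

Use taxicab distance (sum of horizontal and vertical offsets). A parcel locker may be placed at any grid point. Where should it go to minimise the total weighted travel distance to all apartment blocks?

(8, 3)

Manhattan distance separates: Σwᵢ(|x−xᵢ|+|y−yᵢ|) = Σwᵢ|x−xᵢ| + Σwᵢ|y−yᵢ|, so x and y are optimised independently as 1-D weighted medians.
Total weight W = 185; half = 92.5.
x-coordinate, sorted with cumulative weight:
  x=0 (Zone I, w=50) cum 50
  x=7 (Zone IV, w=10) cum 60
  x=8 (Zone III, w=55) cum 115  ← median
  x=14 (Zone II, w=50) cum 165
  x=14 (Zone V, w=20) cum 185
⇒ x* = 8
y-coordinate, sorted with cumulative weight:
  y=2 (Zone II, w=50) cum 50
  y=3 (Zone I, w=50) cum 100  ← median
  y=6 (Zone III, w=55) cum 155
  y=7 (Zone IV, w=10) cum 165
  y=9 (Zone V, w=20) cum 185
⇒ y* = 3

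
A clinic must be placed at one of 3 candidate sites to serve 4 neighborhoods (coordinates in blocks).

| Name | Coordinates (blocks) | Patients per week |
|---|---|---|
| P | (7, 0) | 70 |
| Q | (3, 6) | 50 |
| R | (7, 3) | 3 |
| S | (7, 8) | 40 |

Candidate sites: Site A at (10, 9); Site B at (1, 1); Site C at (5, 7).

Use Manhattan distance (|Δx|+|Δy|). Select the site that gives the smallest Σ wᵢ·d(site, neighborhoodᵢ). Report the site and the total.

Site C, total 918 blocks

Total weighted distance at each candidate:
  Site A (10, 9): total = 1527
  Site B (1, 1): total = 1384
  Site C (5, 7): total = 918
Minimum is at Site C with total 918 blocks.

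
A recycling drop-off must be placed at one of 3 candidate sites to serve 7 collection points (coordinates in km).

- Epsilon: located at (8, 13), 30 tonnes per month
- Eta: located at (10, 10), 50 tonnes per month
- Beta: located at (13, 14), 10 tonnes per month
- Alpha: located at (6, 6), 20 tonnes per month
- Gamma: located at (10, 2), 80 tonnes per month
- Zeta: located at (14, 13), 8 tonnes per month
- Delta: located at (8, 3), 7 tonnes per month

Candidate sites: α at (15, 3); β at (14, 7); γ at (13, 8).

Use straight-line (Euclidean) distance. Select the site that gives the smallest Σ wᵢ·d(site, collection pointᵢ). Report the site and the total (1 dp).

γ, total 1225.0 km

Total weighted distance at each candidate:
  α (15, 3): total = 1635.2
  β (14, 7): total = 1347.2
  γ (13, 8): total = 1225.0
Minimum is at γ with total 1225.0 km.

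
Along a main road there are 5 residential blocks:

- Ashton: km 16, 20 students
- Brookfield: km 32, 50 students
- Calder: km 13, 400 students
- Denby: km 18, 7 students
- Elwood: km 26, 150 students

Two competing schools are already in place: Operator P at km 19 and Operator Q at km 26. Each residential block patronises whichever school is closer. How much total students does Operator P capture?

427

The indifferent point is the midpoint (19+26)/2 = 22.5; residential blocks left of it (closer to Operator P at 19) go to Operator P, those right go to Operator Q.
  Calder at 13 (w=400) → Operator P
  Ashton at 16 (w=20) → Operator P
  Denby at 18 (w=7) → Operator P
  Elwood at 26 (w=150) → Operator Q
  Brookfield at 32 (w=50) → Operator Q
Operator P captures 427; Operator Q captures 200.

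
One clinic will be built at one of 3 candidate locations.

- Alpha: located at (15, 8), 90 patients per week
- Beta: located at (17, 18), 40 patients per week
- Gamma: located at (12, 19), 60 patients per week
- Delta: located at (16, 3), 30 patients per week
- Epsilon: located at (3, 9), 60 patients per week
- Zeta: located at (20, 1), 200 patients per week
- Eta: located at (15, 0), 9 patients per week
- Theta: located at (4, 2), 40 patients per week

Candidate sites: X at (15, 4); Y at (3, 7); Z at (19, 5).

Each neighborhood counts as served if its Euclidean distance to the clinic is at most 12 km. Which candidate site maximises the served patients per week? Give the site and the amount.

Coverage radius r = 12 km; a point is covered iff (Δx)²+(Δy)² ≤ 12² = 144.
  X (15, 4): covers {Alpha, Delta, Zeta, Eta, Theta} → 369
  Y (3, 7): covers {Epsilon, Theta} → 100
  Z (19, 5): covers {Alpha, Delta, Zeta, Eta} → 329
Maximum coverage at X: 369 patients per week.

X, covering 369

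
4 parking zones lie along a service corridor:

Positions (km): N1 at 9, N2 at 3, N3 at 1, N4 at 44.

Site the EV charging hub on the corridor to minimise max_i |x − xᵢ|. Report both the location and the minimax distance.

location 22.5, max distance 21.5

The 1-center on a line is the midpoint of the two extreme points: leftmost at 1, rightmost at 44.
Optimal location = (1 + 44)/2 = 22.5; maximum distance = (44 − 1)/2 = 21.5.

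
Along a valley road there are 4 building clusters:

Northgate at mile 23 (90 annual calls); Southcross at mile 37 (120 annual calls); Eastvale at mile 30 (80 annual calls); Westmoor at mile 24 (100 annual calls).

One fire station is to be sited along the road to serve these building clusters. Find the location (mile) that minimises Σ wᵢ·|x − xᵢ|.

x = 30

For a sum of weighted absolute distances on a line, the optimum is the weighted median (not the mean). Total weight W = 390; half-weight = 195.
Sort by position and accumulate weight:
  mile 23 (Northgate, w=90) → cum 90
  mile 24 (Westmoor, w=100) → cum 190
  mile 30 (Eastvale, w=80) → cum 270  ≥ 195 → median here
  mile 37 (Southcross, w=120) → cum 390
Optimal location: mile 30.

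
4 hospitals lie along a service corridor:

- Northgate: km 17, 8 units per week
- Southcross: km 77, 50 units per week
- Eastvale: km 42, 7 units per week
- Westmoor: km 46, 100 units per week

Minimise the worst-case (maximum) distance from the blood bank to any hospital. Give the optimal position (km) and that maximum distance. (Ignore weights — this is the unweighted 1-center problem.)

location 47, max distance 30

The 1-center on a line is the midpoint of the two extreme points: leftmost at 17, rightmost at 77.
Optimal location = (17 + 77)/2 = 47; maximum distance = (77 − 17)/2 = 30.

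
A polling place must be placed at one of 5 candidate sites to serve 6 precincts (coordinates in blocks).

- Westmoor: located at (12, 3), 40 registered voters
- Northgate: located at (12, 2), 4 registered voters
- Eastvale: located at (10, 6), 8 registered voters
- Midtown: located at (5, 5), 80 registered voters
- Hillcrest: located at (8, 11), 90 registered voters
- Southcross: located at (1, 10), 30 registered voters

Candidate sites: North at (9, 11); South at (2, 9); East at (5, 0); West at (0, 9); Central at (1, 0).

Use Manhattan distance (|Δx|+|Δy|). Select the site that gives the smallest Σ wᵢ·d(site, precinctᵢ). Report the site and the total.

North, total 1696 blocks

Total weighted distance at each candidate:
  North (9, 11): total = 1696
  South (2, 9): total = 2136
  East (5, 0): total = 2604
  West (0, 9): total = 2580
  Central (1, 0): total = 3372
Minimum is at North with total 1696 blocks.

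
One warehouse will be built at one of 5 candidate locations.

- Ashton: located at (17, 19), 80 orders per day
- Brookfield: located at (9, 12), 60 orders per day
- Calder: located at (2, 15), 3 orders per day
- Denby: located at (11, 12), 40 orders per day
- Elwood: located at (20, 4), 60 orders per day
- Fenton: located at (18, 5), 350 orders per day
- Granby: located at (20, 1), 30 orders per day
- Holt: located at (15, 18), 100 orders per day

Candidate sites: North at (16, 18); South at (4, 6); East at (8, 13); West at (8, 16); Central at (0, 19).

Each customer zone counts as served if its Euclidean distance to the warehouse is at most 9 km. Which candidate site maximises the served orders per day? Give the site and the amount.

North, covering 220

Coverage radius r = 9 km; a point is covered iff (Δx)²+(Δy)² ≤ 9² = 81.
  North (16, 18): covers {Ashton, Denby, Holt} → 220
  South (4, 6): covers {Brookfield} → 60
  East (8, 13): covers {Brookfield, Calder, Denby, Holt} → 203
  West (8, 16): covers {Brookfield, Calder, Denby, Holt} → 203
  Central (0, 19): covers {Calder} → 3
Maximum coverage at North: 220 orders per day.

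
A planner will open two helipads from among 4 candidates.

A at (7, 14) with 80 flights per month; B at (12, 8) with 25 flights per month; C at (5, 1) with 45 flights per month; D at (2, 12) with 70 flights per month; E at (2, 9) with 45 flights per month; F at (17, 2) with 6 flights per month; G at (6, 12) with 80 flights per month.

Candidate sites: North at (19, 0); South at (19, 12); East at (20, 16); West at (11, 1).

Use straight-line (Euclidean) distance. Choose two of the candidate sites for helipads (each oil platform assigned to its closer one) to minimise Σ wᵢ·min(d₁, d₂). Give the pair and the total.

{South, West}, total 3959.9

Evaluate every pair (each demand assigned to the nearer of the two):
  {South, West}: total = 3959.9
  {East, West}: total = 4038.9
  {North, West}: total = 4055.3
  {North, South}: total = 4830.2
  {South, East}: total = 5044.0
  {North, East}: total = 5287.7
Best pair: {South, West} with total 3959.9.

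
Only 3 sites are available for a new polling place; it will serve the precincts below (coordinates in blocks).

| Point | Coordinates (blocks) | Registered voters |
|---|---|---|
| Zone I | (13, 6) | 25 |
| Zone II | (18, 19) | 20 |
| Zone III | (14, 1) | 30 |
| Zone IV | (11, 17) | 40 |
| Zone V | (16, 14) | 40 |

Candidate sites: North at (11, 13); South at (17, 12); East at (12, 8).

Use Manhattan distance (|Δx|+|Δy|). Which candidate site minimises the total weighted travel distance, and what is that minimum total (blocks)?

Total weighted distance at each candidate:
  North (11, 13): total = 1335
  South (17, 12): total = 1390
  East (12, 8): total = 1485
Minimum is at North with total 1335 blocks.

North, total 1335 blocks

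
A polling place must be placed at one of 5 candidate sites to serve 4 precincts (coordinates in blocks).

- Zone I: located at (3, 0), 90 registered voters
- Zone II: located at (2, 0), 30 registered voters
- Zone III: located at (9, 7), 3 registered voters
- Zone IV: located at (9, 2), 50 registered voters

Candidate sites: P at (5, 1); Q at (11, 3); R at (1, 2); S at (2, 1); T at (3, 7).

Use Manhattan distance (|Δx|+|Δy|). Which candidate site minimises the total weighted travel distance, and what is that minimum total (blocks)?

S, total 649 blocks

Total weighted distance at each candidate:
  P (5, 1): total = 670
  Q (11, 3): total = 1518
  R (1, 2): total = 889
  S (2, 1): total = 649
  T (3, 7): total = 1438
Minimum is at S with total 649 blocks.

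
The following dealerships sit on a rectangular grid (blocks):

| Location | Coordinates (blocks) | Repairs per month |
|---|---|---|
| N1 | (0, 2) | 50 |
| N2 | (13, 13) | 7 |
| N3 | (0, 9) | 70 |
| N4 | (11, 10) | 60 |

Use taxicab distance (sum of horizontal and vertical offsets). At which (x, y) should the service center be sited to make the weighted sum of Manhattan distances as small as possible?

(0, 9)

Manhattan distance separates: Σwᵢ(|x−xᵢ|+|y−yᵢ|) = Σwᵢ|x−xᵢ| + Σwᵢ|y−yᵢ|, so x and y are optimised independently as 1-D weighted medians.
Total weight W = 187; half = 93.5.
x-coordinate, sorted with cumulative weight:
  x=0 (N1, w=50) cum 50
  x=0 (N3, w=70) cum 120  ← median
  x=11 (N4, w=60) cum 180
  x=13 (N2, w=7) cum 187
⇒ x* = 0
y-coordinate, sorted with cumulative weight:
  y=2 (N1, w=50) cum 50
  y=9 (N3, w=70) cum 120  ← median
  y=10 (N4, w=60) cum 180
  y=13 (N2, w=7) cum 187
⇒ y* = 9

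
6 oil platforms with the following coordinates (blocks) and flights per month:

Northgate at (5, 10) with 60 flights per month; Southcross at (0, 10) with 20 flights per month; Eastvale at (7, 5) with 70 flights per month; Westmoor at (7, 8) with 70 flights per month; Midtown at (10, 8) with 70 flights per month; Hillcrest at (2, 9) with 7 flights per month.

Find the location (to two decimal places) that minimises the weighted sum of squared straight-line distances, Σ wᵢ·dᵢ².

The minimiser of Σwᵢ‖p−pᵢ‖² is the weighted centroid p* = (Σwᵢpᵢ)/(Σwᵢ).
Σwᵢ = 297.
Σwᵢxᵢ = 60·5 + 20·0 + 70·7 + 70·7 + 70·10 + 7·2 = 1994.
Σwᵢyᵢ = 60·10 + 20·10 + 70·5 + 70·8 + 70·8 + 7·9 = 2333.
x* = 1994/297 = 6.71, y* = 2333/297 = 7.86.

(6.71, 7.86)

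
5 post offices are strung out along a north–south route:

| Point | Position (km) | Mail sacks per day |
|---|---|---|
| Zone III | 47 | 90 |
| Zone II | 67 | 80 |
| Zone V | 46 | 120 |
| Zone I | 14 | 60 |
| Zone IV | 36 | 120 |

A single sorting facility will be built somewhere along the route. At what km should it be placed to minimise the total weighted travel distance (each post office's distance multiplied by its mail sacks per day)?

For a sum of weighted absolute distances on a line, the optimum is the weighted median (not the mean). Total weight W = 470; half-weight = 235.
Sort by position and accumulate weight:
  km 14 (Zone I, w=60) → cum 60
  km 36 (Zone IV, w=120) → cum 180
  km 46 (Zone V, w=120) → cum 300  ≥ 235 → median here
  km 47 (Zone III, w=90) → cum 390
  km 67 (Zone II, w=80) → cum 470
Optimal location: km 46.

x = 46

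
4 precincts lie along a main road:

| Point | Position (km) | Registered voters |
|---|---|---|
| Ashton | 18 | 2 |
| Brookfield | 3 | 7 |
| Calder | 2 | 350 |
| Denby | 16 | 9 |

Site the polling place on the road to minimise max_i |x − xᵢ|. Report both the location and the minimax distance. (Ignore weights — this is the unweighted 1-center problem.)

The 1-center on a line is the midpoint of the two extreme points: leftmost at 2, rightmost at 18.
Optimal location = (2 + 18)/2 = 10; maximum distance = (18 − 2)/2 = 8.

location 10, max distance 8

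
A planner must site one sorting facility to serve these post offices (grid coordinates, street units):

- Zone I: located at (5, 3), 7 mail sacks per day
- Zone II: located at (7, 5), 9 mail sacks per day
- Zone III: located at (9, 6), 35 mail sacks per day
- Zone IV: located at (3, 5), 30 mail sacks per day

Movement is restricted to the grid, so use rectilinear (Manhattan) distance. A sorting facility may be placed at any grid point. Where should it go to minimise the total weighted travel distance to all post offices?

Manhattan distance separates: Σwᵢ(|x−xᵢ|+|y−yᵢ|) = Σwᵢ|x−xᵢ| + Σwᵢ|y−yᵢ|, so x and y are optimised independently as 1-D weighted medians.
Total weight W = 81; half = 40.5.
x-coordinate, sorted with cumulative weight:
  x=3 (Zone IV, w=30) cum 30
  x=5 (Zone I, w=7) cum 37
  x=7 (Zone II, w=9) cum 46  ← median
  x=9 (Zone III, w=35) cum 81
⇒ x* = 7
y-coordinate, sorted with cumulative weight:
  y=3 (Zone I, w=7) cum 7
  y=5 (Zone II, w=9) cum 16
  y=5 (Zone IV, w=30) cum 46  ← median
  y=6 (Zone III, w=35) cum 81
⇒ y* = 5

(7, 5)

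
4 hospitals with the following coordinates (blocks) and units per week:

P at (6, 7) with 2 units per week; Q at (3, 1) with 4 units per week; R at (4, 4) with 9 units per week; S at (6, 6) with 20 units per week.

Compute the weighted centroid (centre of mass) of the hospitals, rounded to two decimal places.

(5.14, 4.97)

The minimiser of Σwᵢ‖p−pᵢ‖² is the weighted centroid p* = (Σwᵢpᵢ)/(Σwᵢ).
Σwᵢ = 35.
Σwᵢxᵢ = 2·6 + 4·3 + 9·4 + 20·6 = 180.
Σwᵢyᵢ = 2·7 + 4·1 + 9·4 + 20·6 = 174.
x* = 180/35 = 5.14, y* = 174/35 = 4.97.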